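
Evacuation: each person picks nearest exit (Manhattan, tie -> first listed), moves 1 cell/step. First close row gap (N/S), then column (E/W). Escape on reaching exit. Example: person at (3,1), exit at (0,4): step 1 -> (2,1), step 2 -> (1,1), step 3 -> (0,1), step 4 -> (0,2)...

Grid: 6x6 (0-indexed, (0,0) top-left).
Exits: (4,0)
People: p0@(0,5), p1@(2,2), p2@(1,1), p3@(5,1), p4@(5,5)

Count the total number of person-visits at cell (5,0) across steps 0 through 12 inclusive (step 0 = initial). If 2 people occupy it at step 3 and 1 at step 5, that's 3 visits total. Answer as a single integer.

Answer: 0

Derivation:
Step 0: p0@(0,5) p1@(2,2) p2@(1,1) p3@(5,1) p4@(5,5) -> at (5,0): 0 [-], cum=0
Step 1: p0@(1,5) p1@(3,2) p2@(2,1) p3@(4,1) p4@(4,5) -> at (5,0): 0 [-], cum=0
Step 2: p0@(2,5) p1@(4,2) p2@(3,1) p3@ESC p4@(4,4) -> at (5,0): 0 [-], cum=0
Step 3: p0@(3,5) p1@(4,1) p2@(4,1) p3@ESC p4@(4,3) -> at (5,0): 0 [-], cum=0
Step 4: p0@(4,5) p1@ESC p2@ESC p3@ESC p4@(4,2) -> at (5,0): 0 [-], cum=0
Step 5: p0@(4,4) p1@ESC p2@ESC p3@ESC p4@(4,1) -> at (5,0): 0 [-], cum=0
Step 6: p0@(4,3) p1@ESC p2@ESC p3@ESC p4@ESC -> at (5,0): 0 [-], cum=0
Step 7: p0@(4,2) p1@ESC p2@ESC p3@ESC p4@ESC -> at (5,0): 0 [-], cum=0
Step 8: p0@(4,1) p1@ESC p2@ESC p3@ESC p4@ESC -> at (5,0): 0 [-], cum=0
Step 9: p0@ESC p1@ESC p2@ESC p3@ESC p4@ESC -> at (5,0): 0 [-], cum=0
Total visits = 0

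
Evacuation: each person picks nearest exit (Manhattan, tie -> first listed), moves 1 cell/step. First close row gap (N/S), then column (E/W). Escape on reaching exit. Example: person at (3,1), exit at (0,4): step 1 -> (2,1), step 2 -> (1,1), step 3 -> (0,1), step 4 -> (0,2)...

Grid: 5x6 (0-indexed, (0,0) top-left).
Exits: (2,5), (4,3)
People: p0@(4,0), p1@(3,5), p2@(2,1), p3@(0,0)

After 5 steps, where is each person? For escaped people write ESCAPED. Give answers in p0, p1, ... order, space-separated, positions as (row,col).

Step 1: p0:(4,0)->(4,1) | p1:(3,5)->(2,5)->EXIT | p2:(2,1)->(2,2) | p3:(0,0)->(1,0)
Step 2: p0:(4,1)->(4,2) | p1:escaped | p2:(2,2)->(2,3) | p3:(1,0)->(2,0)
Step 3: p0:(4,2)->(4,3)->EXIT | p1:escaped | p2:(2,3)->(2,4) | p3:(2,0)->(2,1)
Step 4: p0:escaped | p1:escaped | p2:(2,4)->(2,5)->EXIT | p3:(2,1)->(2,2)
Step 5: p0:escaped | p1:escaped | p2:escaped | p3:(2,2)->(2,3)

ESCAPED ESCAPED ESCAPED (2,3)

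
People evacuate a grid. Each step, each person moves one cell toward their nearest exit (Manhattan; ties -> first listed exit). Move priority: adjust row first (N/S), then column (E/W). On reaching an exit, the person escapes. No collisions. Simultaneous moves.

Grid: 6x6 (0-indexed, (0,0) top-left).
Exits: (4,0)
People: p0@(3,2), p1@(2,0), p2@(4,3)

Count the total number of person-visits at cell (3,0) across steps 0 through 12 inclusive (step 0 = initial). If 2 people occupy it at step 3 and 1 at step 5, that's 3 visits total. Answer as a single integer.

Answer: 1

Derivation:
Step 0: p0@(3,2) p1@(2,0) p2@(4,3) -> at (3,0): 0 [-], cum=0
Step 1: p0@(4,2) p1@(3,0) p2@(4,2) -> at (3,0): 1 [p1], cum=1
Step 2: p0@(4,1) p1@ESC p2@(4,1) -> at (3,0): 0 [-], cum=1
Step 3: p0@ESC p1@ESC p2@ESC -> at (3,0): 0 [-], cum=1
Total visits = 1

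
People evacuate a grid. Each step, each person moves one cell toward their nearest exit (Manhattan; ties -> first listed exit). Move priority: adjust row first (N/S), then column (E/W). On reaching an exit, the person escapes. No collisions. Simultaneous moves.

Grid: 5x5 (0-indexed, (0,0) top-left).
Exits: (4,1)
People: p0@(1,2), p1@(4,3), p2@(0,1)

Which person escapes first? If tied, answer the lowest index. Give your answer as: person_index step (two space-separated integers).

Answer: 1 2

Derivation:
Step 1: p0:(1,2)->(2,2) | p1:(4,3)->(4,2) | p2:(0,1)->(1,1)
Step 2: p0:(2,2)->(3,2) | p1:(4,2)->(4,1)->EXIT | p2:(1,1)->(2,1)
Step 3: p0:(3,2)->(4,2) | p1:escaped | p2:(2,1)->(3,1)
Step 4: p0:(4,2)->(4,1)->EXIT | p1:escaped | p2:(3,1)->(4,1)->EXIT
Exit steps: [4, 2, 4]
First to escape: p1 at step 2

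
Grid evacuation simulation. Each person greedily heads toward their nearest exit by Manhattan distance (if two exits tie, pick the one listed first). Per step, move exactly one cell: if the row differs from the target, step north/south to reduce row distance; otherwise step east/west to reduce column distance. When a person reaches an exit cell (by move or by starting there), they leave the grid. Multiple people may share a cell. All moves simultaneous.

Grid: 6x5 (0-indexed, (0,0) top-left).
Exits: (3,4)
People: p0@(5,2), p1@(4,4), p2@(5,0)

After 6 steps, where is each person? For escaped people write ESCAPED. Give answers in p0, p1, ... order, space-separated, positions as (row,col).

Step 1: p0:(5,2)->(4,2) | p1:(4,4)->(3,4)->EXIT | p2:(5,0)->(4,0)
Step 2: p0:(4,2)->(3,2) | p1:escaped | p2:(4,0)->(3,0)
Step 3: p0:(3,2)->(3,3) | p1:escaped | p2:(3,0)->(3,1)
Step 4: p0:(3,3)->(3,4)->EXIT | p1:escaped | p2:(3,1)->(3,2)
Step 5: p0:escaped | p1:escaped | p2:(3,2)->(3,3)
Step 6: p0:escaped | p1:escaped | p2:(3,3)->(3,4)->EXIT

ESCAPED ESCAPED ESCAPED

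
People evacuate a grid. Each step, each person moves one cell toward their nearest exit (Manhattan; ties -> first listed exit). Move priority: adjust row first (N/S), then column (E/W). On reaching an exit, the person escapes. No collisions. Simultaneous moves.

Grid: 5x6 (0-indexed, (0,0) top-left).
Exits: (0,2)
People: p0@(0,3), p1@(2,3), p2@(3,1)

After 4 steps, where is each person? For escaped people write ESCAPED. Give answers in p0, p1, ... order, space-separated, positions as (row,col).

Step 1: p0:(0,3)->(0,2)->EXIT | p1:(2,3)->(1,3) | p2:(3,1)->(2,1)
Step 2: p0:escaped | p1:(1,3)->(0,3) | p2:(2,1)->(1,1)
Step 3: p0:escaped | p1:(0,3)->(0,2)->EXIT | p2:(1,1)->(0,1)
Step 4: p0:escaped | p1:escaped | p2:(0,1)->(0,2)->EXIT

ESCAPED ESCAPED ESCAPED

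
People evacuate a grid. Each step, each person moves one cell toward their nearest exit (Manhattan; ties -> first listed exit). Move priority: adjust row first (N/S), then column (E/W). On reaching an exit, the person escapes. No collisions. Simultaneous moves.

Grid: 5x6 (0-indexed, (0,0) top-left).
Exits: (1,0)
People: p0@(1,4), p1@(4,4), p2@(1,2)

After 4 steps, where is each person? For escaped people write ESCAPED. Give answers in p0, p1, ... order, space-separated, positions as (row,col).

Step 1: p0:(1,4)->(1,3) | p1:(4,4)->(3,4) | p2:(1,2)->(1,1)
Step 2: p0:(1,3)->(1,2) | p1:(3,4)->(2,4) | p2:(1,1)->(1,0)->EXIT
Step 3: p0:(1,2)->(1,1) | p1:(2,4)->(1,4) | p2:escaped
Step 4: p0:(1,1)->(1,0)->EXIT | p1:(1,4)->(1,3) | p2:escaped

ESCAPED (1,3) ESCAPED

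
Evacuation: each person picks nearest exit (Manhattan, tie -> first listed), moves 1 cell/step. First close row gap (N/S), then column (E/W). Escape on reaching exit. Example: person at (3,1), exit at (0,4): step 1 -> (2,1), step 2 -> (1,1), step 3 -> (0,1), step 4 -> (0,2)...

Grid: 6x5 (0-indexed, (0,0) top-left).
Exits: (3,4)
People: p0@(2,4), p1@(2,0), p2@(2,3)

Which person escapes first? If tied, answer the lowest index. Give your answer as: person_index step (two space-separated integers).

Step 1: p0:(2,4)->(3,4)->EXIT | p1:(2,0)->(3,0) | p2:(2,3)->(3,3)
Step 2: p0:escaped | p1:(3,0)->(3,1) | p2:(3,3)->(3,4)->EXIT
Step 3: p0:escaped | p1:(3,1)->(3,2) | p2:escaped
Step 4: p0:escaped | p1:(3,2)->(3,3) | p2:escaped
Step 5: p0:escaped | p1:(3,3)->(3,4)->EXIT | p2:escaped
Exit steps: [1, 5, 2]
First to escape: p0 at step 1

Answer: 0 1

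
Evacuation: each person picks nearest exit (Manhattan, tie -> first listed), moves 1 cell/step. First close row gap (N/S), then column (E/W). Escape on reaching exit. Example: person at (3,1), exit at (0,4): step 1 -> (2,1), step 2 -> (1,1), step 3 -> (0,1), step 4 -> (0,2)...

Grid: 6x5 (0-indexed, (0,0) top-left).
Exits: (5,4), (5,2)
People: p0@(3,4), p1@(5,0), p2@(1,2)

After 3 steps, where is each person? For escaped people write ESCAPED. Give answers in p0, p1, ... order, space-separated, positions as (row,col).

Step 1: p0:(3,4)->(4,4) | p1:(5,0)->(5,1) | p2:(1,2)->(2,2)
Step 2: p0:(4,4)->(5,4)->EXIT | p1:(5,1)->(5,2)->EXIT | p2:(2,2)->(3,2)
Step 3: p0:escaped | p1:escaped | p2:(3,2)->(4,2)

ESCAPED ESCAPED (4,2)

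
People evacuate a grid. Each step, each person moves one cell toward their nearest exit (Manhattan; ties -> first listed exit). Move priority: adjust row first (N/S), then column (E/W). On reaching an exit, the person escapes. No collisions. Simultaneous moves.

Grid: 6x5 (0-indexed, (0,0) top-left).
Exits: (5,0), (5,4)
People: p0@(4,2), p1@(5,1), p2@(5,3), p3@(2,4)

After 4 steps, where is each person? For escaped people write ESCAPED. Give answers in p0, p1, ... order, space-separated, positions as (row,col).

Step 1: p0:(4,2)->(5,2) | p1:(5,1)->(5,0)->EXIT | p2:(5,3)->(5,4)->EXIT | p3:(2,4)->(3,4)
Step 2: p0:(5,2)->(5,1) | p1:escaped | p2:escaped | p3:(3,4)->(4,4)
Step 3: p0:(5,1)->(5,0)->EXIT | p1:escaped | p2:escaped | p3:(4,4)->(5,4)->EXIT

ESCAPED ESCAPED ESCAPED ESCAPED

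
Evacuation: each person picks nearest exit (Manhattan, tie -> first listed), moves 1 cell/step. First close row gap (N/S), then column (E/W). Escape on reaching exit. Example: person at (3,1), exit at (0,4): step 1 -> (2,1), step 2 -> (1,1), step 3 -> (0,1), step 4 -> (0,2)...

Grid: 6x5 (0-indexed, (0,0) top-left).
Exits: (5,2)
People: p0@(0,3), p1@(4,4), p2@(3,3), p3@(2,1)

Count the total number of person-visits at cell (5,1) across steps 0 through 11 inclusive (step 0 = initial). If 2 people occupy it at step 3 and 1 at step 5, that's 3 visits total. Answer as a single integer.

Step 0: p0@(0,3) p1@(4,4) p2@(3,3) p3@(2,1) -> at (5,1): 0 [-], cum=0
Step 1: p0@(1,3) p1@(5,4) p2@(4,3) p3@(3,1) -> at (5,1): 0 [-], cum=0
Step 2: p0@(2,3) p1@(5,3) p2@(5,3) p3@(4,1) -> at (5,1): 0 [-], cum=0
Step 3: p0@(3,3) p1@ESC p2@ESC p3@(5,1) -> at (5,1): 1 [p3], cum=1
Step 4: p0@(4,3) p1@ESC p2@ESC p3@ESC -> at (5,1): 0 [-], cum=1
Step 5: p0@(5,3) p1@ESC p2@ESC p3@ESC -> at (5,1): 0 [-], cum=1
Step 6: p0@ESC p1@ESC p2@ESC p3@ESC -> at (5,1): 0 [-], cum=1
Total visits = 1

Answer: 1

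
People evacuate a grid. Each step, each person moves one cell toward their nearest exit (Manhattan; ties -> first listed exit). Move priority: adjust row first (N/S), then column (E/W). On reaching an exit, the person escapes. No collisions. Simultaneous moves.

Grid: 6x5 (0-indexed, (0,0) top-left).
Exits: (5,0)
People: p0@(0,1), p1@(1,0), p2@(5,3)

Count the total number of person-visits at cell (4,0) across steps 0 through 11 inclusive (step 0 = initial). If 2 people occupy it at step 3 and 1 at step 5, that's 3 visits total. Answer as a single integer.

Answer: 1

Derivation:
Step 0: p0@(0,1) p1@(1,0) p2@(5,3) -> at (4,0): 0 [-], cum=0
Step 1: p0@(1,1) p1@(2,0) p2@(5,2) -> at (4,0): 0 [-], cum=0
Step 2: p0@(2,1) p1@(3,0) p2@(5,1) -> at (4,0): 0 [-], cum=0
Step 3: p0@(3,1) p1@(4,0) p2@ESC -> at (4,0): 1 [p1], cum=1
Step 4: p0@(4,1) p1@ESC p2@ESC -> at (4,0): 0 [-], cum=1
Step 5: p0@(5,1) p1@ESC p2@ESC -> at (4,0): 0 [-], cum=1
Step 6: p0@ESC p1@ESC p2@ESC -> at (4,0): 0 [-], cum=1
Total visits = 1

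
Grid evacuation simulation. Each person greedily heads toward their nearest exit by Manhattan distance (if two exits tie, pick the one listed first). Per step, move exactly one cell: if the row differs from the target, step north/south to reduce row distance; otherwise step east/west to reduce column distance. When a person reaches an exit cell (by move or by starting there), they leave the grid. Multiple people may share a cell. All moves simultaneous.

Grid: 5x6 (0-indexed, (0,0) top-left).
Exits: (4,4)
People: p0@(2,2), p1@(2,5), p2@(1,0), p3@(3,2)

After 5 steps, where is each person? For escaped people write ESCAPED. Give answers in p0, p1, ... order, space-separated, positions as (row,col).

Step 1: p0:(2,2)->(3,2) | p1:(2,5)->(3,5) | p2:(1,0)->(2,0) | p3:(3,2)->(4,2)
Step 2: p0:(3,2)->(4,2) | p1:(3,5)->(4,5) | p2:(2,0)->(3,0) | p3:(4,2)->(4,3)
Step 3: p0:(4,2)->(4,3) | p1:(4,5)->(4,4)->EXIT | p2:(3,0)->(4,0) | p3:(4,3)->(4,4)->EXIT
Step 4: p0:(4,3)->(4,4)->EXIT | p1:escaped | p2:(4,0)->(4,1) | p3:escaped
Step 5: p0:escaped | p1:escaped | p2:(4,1)->(4,2) | p3:escaped

ESCAPED ESCAPED (4,2) ESCAPED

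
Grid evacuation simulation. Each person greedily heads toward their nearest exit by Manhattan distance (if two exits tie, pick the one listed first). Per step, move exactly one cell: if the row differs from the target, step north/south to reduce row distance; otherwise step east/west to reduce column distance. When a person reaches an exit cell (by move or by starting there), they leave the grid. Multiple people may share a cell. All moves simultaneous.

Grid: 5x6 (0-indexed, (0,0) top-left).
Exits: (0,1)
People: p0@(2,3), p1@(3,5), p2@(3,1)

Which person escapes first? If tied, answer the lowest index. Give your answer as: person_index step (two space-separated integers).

Answer: 2 3

Derivation:
Step 1: p0:(2,3)->(1,3) | p1:(3,5)->(2,5) | p2:(3,1)->(2,1)
Step 2: p0:(1,3)->(0,3) | p1:(2,5)->(1,5) | p2:(2,1)->(1,1)
Step 3: p0:(0,3)->(0,2) | p1:(1,5)->(0,5) | p2:(1,1)->(0,1)->EXIT
Step 4: p0:(0,2)->(0,1)->EXIT | p1:(0,5)->(0,4) | p2:escaped
Step 5: p0:escaped | p1:(0,4)->(0,3) | p2:escaped
Step 6: p0:escaped | p1:(0,3)->(0,2) | p2:escaped
Step 7: p0:escaped | p1:(0,2)->(0,1)->EXIT | p2:escaped
Exit steps: [4, 7, 3]
First to escape: p2 at step 3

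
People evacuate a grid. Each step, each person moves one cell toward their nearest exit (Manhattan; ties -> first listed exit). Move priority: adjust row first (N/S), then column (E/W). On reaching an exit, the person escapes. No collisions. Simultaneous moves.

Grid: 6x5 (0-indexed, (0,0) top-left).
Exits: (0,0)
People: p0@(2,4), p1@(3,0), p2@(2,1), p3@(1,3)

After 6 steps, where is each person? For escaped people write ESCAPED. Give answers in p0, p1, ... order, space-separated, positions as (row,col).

Step 1: p0:(2,4)->(1,4) | p1:(3,0)->(2,0) | p2:(2,1)->(1,1) | p3:(1,3)->(0,3)
Step 2: p0:(1,4)->(0,4) | p1:(2,0)->(1,0) | p2:(1,1)->(0,1) | p3:(0,3)->(0,2)
Step 3: p0:(0,4)->(0,3) | p1:(1,0)->(0,0)->EXIT | p2:(0,1)->(0,0)->EXIT | p3:(0,2)->(0,1)
Step 4: p0:(0,3)->(0,2) | p1:escaped | p2:escaped | p3:(0,1)->(0,0)->EXIT
Step 5: p0:(0,2)->(0,1) | p1:escaped | p2:escaped | p3:escaped
Step 6: p0:(0,1)->(0,0)->EXIT | p1:escaped | p2:escaped | p3:escaped

ESCAPED ESCAPED ESCAPED ESCAPED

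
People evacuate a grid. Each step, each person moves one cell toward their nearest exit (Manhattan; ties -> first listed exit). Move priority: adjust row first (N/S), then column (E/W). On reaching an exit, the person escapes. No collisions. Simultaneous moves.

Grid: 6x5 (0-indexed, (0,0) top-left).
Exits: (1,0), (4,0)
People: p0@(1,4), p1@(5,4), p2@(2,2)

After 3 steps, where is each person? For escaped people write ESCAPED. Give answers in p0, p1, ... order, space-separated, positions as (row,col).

Step 1: p0:(1,4)->(1,3) | p1:(5,4)->(4,4) | p2:(2,2)->(1,2)
Step 2: p0:(1,3)->(1,2) | p1:(4,4)->(4,3) | p2:(1,2)->(1,1)
Step 3: p0:(1,2)->(1,1) | p1:(4,3)->(4,2) | p2:(1,1)->(1,0)->EXIT

(1,1) (4,2) ESCAPED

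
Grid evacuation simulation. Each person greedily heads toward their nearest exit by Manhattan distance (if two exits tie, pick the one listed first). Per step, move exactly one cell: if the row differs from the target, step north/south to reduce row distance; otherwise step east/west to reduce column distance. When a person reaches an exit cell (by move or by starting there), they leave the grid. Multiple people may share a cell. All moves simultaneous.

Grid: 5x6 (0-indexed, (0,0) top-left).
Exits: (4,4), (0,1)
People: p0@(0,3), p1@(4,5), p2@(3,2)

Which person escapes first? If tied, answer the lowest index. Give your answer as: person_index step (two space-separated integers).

Answer: 1 1

Derivation:
Step 1: p0:(0,3)->(0,2) | p1:(4,5)->(4,4)->EXIT | p2:(3,2)->(4,2)
Step 2: p0:(0,2)->(0,1)->EXIT | p1:escaped | p2:(4,2)->(4,3)
Step 3: p0:escaped | p1:escaped | p2:(4,3)->(4,4)->EXIT
Exit steps: [2, 1, 3]
First to escape: p1 at step 1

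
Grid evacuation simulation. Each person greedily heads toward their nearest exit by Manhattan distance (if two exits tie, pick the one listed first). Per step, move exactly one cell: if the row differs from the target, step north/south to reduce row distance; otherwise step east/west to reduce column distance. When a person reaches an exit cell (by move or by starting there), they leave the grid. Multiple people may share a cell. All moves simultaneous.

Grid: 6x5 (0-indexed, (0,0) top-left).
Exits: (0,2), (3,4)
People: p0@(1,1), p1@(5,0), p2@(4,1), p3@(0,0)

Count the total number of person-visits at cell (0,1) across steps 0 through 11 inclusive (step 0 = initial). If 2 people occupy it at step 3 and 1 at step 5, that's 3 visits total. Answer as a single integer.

Answer: 2

Derivation:
Step 0: p0@(1,1) p1@(5,0) p2@(4,1) p3@(0,0) -> at (0,1): 0 [-], cum=0
Step 1: p0@(0,1) p1@(4,0) p2@(3,1) p3@(0,1) -> at (0,1): 2 [p0,p3], cum=2
Step 2: p0@ESC p1@(3,0) p2@(3,2) p3@ESC -> at (0,1): 0 [-], cum=2
Step 3: p0@ESC p1@(3,1) p2@(3,3) p3@ESC -> at (0,1): 0 [-], cum=2
Step 4: p0@ESC p1@(3,2) p2@ESC p3@ESC -> at (0,1): 0 [-], cum=2
Step 5: p0@ESC p1@(3,3) p2@ESC p3@ESC -> at (0,1): 0 [-], cum=2
Step 6: p0@ESC p1@ESC p2@ESC p3@ESC -> at (0,1): 0 [-], cum=2
Total visits = 2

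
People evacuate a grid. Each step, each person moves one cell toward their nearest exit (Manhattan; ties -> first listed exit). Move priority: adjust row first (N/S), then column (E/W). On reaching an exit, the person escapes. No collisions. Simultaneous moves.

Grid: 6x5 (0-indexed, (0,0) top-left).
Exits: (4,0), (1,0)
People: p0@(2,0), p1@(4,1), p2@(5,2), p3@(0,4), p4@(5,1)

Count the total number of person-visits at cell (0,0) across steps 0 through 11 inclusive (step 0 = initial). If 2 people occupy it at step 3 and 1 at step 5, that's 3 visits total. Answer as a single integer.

Answer: 0

Derivation:
Step 0: p0@(2,0) p1@(4,1) p2@(5,2) p3@(0,4) p4@(5,1) -> at (0,0): 0 [-], cum=0
Step 1: p0@ESC p1@ESC p2@(4,2) p3@(1,4) p4@(4,1) -> at (0,0): 0 [-], cum=0
Step 2: p0@ESC p1@ESC p2@(4,1) p3@(1,3) p4@ESC -> at (0,0): 0 [-], cum=0
Step 3: p0@ESC p1@ESC p2@ESC p3@(1,2) p4@ESC -> at (0,0): 0 [-], cum=0
Step 4: p0@ESC p1@ESC p2@ESC p3@(1,1) p4@ESC -> at (0,0): 0 [-], cum=0
Step 5: p0@ESC p1@ESC p2@ESC p3@ESC p4@ESC -> at (0,0): 0 [-], cum=0
Total visits = 0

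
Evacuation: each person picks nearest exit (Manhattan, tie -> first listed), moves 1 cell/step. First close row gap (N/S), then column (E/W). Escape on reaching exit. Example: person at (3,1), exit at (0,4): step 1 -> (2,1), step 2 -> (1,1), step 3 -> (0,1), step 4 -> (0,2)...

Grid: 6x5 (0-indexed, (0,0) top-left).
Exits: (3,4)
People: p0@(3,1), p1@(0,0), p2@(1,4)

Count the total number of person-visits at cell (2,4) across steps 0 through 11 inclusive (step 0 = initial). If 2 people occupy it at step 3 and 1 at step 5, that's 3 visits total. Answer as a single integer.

Step 0: p0@(3,1) p1@(0,0) p2@(1,4) -> at (2,4): 0 [-], cum=0
Step 1: p0@(3,2) p1@(1,0) p2@(2,4) -> at (2,4): 1 [p2], cum=1
Step 2: p0@(3,3) p1@(2,0) p2@ESC -> at (2,4): 0 [-], cum=1
Step 3: p0@ESC p1@(3,0) p2@ESC -> at (2,4): 0 [-], cum=1
Step 4: p0@ESC p1@(3,1) p2@ESC -> at (2,4): 0 [-], cum=1
Step 5: p0@ESC p1@(3,2) p2@ESC -> at (2,4): 0 [-], cum=1
Step 6: p0@ESC p1@(3,3) p2@ESC -> at (2,4): 0 [-], cum=1
Step 7: p0@ESC p1@ESC p2@ESC -> at (2,4): 0 [-], cum=1
Total visits = 1

Answer: 1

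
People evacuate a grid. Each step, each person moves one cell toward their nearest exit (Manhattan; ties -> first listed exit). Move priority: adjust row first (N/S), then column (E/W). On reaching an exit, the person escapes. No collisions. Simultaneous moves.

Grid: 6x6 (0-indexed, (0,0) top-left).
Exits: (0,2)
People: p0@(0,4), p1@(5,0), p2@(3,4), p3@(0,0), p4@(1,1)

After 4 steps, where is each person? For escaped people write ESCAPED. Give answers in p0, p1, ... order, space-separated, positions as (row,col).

Step 1: p0:(0,4)->(0,3) | p1:(5,0)->(4,0) | p2:(3,4)->(2,4) | p3:(0,0)->(0,1) | p4:(1,1)->(0,1)
Step 2: p0:(0,3)->(0,2)->EXIT | p1:(4,0)->(3,0) | p2:(2,4)->(1,4) | p3:(0,1)->(0,2)->EXIT | p4:(0,1)->(0,2)->EXIT
Step 3: p0:escaped | p1:(3,0)->(2,0) | p2:(1,4)->(0,4) | p3:escaped | p4:escaped
Step 4: p0:escaped | p1:(2,0)->(1,0) | p2:(0,4)->(0,3) | p3:escaped | p4:escaped

ESCAPED (1,0) (0,3) ESCAPED ESCAPED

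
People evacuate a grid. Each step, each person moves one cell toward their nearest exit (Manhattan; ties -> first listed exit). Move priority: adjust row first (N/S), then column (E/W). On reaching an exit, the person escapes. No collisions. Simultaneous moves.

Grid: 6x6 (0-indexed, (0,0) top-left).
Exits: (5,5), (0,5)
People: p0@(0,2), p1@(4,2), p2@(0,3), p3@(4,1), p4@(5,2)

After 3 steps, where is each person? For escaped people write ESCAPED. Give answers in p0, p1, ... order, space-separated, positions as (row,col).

Step 1: p0:(0,2)->(0,3) | p1:(4,2)->(5,2) | p2:(0,3)->(0,4) | p3:(4,1)->(5,1) | p4:(5,2)->(5,3)
Step 2: p0:(0,3)->(0,4) | p1:(5,2)->(5,3) | p2:(0,4)->(0,5)->EXIT | p3:(5,1)->(5,2) | p4:(5,3)->(5,4)
Step 3: p0:(0,4)->(0,5)->EXIT | p1:(5,3)->(5,4) | p2:escaped | p3:(5,2)->(5,3) | p4:(5,4)->(5,5)->EXIT

ESCAPED (5,4) ESCAPED (5,3) ESCAPED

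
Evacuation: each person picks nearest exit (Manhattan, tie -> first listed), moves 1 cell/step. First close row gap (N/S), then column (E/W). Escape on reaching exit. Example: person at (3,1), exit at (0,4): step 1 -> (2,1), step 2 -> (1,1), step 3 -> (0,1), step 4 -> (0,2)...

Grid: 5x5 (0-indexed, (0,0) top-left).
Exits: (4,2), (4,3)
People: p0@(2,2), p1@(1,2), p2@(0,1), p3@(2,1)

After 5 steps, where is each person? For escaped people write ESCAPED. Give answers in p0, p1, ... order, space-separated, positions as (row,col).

Step 1: p0:(2,2)->(3,2) | p1:(1,2)->(2,2) | p2:(0,1)->(1,1) | p3:(2,1)->(3,1)
Step 2: p0:(3,2)->(4,2)->EXIT | p1:(2,2)->(3,2) | p2:(1,1)->(2,1) | p3:(3,1)->(4,1)
Step 3: p0:escaped | p1:(3,2)->(4,2)->EXIT | p2:(2,1)->(3,1) | p3:(4,1)->(4,2)->EXIT
Step 4: p0:escaped | p1:escaped | p2:(3,1)->(4,1) | p3:escaped
Step 5: p0:escaped | p1:escaped | p2:(4,1)->(4,2)->EXIT | p3:escaped

ESCAPED ESCAPED ESCAPED ESCAPED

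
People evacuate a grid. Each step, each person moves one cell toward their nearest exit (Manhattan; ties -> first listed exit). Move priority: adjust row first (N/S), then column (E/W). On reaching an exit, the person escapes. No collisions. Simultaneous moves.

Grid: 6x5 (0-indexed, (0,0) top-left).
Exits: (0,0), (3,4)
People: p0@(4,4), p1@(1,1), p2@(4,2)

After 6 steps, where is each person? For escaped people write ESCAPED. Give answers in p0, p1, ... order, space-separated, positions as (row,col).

Step 1: p0:(4,4)->(3,4)->EXIT | p1:(1,1)->(0,1) | p2:(4,2)->(3,2)
Step 2: p0:escaped | p1:(0,1)->(0,0)->EXIT | p2:(3,2)->(3,3)
Step 3: p0:escaped | p1:escaped | p2:(3,3)->(3,4)->EXIT

ESCAPED ESCAPED ESCAPED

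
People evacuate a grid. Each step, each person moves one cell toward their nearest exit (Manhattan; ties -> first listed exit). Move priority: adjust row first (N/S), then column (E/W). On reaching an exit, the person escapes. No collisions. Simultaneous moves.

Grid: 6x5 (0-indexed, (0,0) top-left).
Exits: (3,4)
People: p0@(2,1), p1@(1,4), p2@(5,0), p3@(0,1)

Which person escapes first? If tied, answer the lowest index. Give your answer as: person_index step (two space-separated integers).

Step 1: p0:(2,1)->(3,1) | p1:(1,4)->(2,4) | p2:(5,0)->(4,0) | p3:(0,1)->(1,1)
Step 2: p0:(3,1)->(3,2) | p1:(2,4)->(3,4)->EXIT | p2:(4,0)->(3,0) | p3:(1,1)->(2,1)
Step 3: p0:(3,2)->(3,3) | p1:escaped | p2:(3,0)->(3,1) | p3:(2,1)->(3,1)
Step 4: p0:(3,3)->(3,4)->EXIT | p1:escaped | p2:(3,1)->(3,2) | p3:(3,1)->(3,2)
Step 5: p0:escaped | p1:escaped | p2:(3,2)->(3,3) | p3:(3,2)->(3,3)
Step 6: p0:escaped | p1:escaped | p2:(3,3)->(3,4)->EXIT | p3:(3,3)->(3,4)->EXIT
Exit steps: [4, 2, 6, 6]
First to escape: p1 at step 2

Answer: 1 2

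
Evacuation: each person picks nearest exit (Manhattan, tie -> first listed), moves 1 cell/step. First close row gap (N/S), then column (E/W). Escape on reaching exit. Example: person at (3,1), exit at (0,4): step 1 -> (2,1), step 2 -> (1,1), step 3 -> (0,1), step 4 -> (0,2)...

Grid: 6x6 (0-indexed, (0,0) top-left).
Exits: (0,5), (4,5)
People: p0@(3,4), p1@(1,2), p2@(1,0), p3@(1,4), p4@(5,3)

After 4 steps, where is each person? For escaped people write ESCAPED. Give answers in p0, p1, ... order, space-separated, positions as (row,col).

Step 1: p0:(3,4)->(4,4) | p1:(1,2)->(0,2) | p2:(1,0)->(0,0) | p3:(1,4)->(0,4) | p4:(5,3)->(4,3)
Step 2: p0:(4,4)->(4,5)->EXIT | p1:(0,2)->(0,3) | p2:(0,0)->(0,1) | p3:(0,4)->(0,5)->EXIT | p4:(4,3)->(4,4)
Step 3: p0:escaped | p1:(0,3)->(0,4) | p2:(0,1)->(0,2) | p3:escaped | p4:(4,4)->(4,5)->EXIT
Step 4: p0:escaped | p1:(0,4)->(0,5)->EXIT | p2:(0,2)->(0,3) | p3:escaped | p4:escaped

ESCAPED ESCAPED (0,3) ESCAPED ESCAPED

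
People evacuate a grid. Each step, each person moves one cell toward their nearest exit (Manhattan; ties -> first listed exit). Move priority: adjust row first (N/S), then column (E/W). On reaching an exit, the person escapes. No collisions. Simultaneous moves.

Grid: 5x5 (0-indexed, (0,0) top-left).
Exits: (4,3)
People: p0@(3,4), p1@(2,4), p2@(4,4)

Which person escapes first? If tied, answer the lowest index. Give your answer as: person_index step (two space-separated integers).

Step 1: p0:(3,4)->(4,4) | p1:(2,4)->(3,4) | p2:(4,4)->(4,3)->EXIT
Step 2: p0:(4,4)->(4,3)->EXIT | p1:(3,4)->(4,4) | p2:escaped
Step 3: p0:escaped | p1:(4,4)->(4,3)->EXIT | p2:escaped
Exit steps: [2, 3, 1]
First to escape: p2 at step 1

Answer: 2 1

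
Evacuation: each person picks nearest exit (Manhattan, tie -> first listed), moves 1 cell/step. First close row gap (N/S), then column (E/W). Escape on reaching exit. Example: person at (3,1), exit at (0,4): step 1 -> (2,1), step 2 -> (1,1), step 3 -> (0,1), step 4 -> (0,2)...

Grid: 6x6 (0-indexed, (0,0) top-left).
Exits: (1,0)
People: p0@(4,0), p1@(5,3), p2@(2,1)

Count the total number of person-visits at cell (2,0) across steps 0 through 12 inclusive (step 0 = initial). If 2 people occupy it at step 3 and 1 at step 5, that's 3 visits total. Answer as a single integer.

Step 0: p0@(4,0) p1@(5,3) p2@(2,1) -> at (2,0): 0 [-], cum=0
Step 1: p0@(3,0) p1@(4,3) p2@(1,1) -> at (2,0): 0 [-], cum=0
Step 2: p0@(2,0) p1@(3,3) p2@ESC -> at (2,0): 1 [p0], cum=1
Step 3: p0@ESC p1@(2,3) p2@ESC -> at (2,0): 0 [-], cum=1
Step 4: p0@ESC p1@(1,3) p2@ESC -> at (2,0): 0 [-], cum=1
Step 5: p0@ESC p1@(1,2) p2@ESC -> at (2,0): 0 [-], cum=1
Step 6: p0@ESC p1@(1,1) p2@ESC -> at (2,0): 0 [-], cum=1
Step 7: p0@ESC p1@ESC p2@ESC -> at (2,0): 0 [-], cum=1
Total visits = 1

Answer: 1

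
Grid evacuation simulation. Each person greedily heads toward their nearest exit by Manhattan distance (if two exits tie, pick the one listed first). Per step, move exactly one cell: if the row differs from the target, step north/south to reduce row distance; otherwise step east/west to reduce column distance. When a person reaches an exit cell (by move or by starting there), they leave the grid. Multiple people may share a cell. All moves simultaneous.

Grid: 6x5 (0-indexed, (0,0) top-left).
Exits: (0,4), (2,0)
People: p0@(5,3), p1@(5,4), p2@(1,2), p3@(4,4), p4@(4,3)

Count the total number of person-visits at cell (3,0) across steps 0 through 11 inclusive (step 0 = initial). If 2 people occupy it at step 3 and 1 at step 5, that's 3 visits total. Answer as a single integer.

Step 0: p0@(5,3) p1@(5,4) p2@(1,2) p3@(4,4) p4@(4,3) -> at (3,0): 0 [-], cum=0
Step 1: p0@(4,3) p1@(4,4) p2@(0,2) p3@(3,4) p4@(3,3) -> at (3,0): 0 [-], cum=0
Step 2: p0@(3,3) p1@(3,4) p2@(0,3) p3@(2,4) p4@(2,3) -> at (3,0): 0 [-], cum=0
Step 3: p0@(2,3) p1@(2,4) p2@ESC p3@(1,4) p4@(1,3) -> at (3,0): 0 [-], cum=0
Step 4: p0@(1,3) p1@(1,4) p2@ESC p3@ESC p4@(0,3) -> at (3,0): 0 [-], cum=0
Step 5: p0@(0,3) p1@ESC p2@ESC p3@ESC p4@ESC -> at (3,0): 0 [-], cum=0
Step 6: p0@ESC p1@ESC p2@ESC p3@ESC p4@ESC -> at (3,0): 0 [-], cum=0
Total visits = 0

Answer: 0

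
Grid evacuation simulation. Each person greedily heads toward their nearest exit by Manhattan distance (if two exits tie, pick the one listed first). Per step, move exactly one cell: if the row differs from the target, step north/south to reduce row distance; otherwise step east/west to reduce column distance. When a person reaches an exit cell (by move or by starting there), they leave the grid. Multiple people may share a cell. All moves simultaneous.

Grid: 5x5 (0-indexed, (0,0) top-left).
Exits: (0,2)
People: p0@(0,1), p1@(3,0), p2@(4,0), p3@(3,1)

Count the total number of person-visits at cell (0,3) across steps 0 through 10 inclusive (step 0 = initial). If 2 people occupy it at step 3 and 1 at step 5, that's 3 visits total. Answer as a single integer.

Step 0: p0@(0,1) p1@(3,0) p2@(4,0) p3@(3,1) -> at (0,3): 0 [-], cum=0
Step 1: p0@ESC p1@(2,0) p2@(3,0) p3@(2,1) -> at (0,3): 0 [-], cum=0
Step 2: p0@ESC p1@(1,0) p2@(2,0) p3@(1,1) -> at (0,3): 0 [-], cum=0
Step 3: p0@ESC p1@(0,0) p2@(1,0) p3@(0,1) -> at (0,3): 0 [-], cum=0
Step 4: p0@ESC p1@(0,1) p2@(0,0) p3@ESC -> at (0,3): 0 [-], cum=0
Step 5: p0@ESC p1@ESC p2@(0,1) p3@ESC -> at (0,3): 0 [-], cum=0
Step 6: p0@ESC p1@ESC p2@ESC p3@ESC -> at (0,3): 0 [-], cum=0
Total visits = 0

Answer: 0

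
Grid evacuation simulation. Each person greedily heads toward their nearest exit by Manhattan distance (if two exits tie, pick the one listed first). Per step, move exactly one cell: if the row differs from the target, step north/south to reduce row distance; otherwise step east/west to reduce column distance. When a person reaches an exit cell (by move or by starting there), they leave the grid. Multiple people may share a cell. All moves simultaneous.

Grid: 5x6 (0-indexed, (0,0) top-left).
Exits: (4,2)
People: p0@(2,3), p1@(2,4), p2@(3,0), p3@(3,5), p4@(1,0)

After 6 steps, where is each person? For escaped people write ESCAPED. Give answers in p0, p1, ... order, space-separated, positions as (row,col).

Step 1: p0:(2,3)->(3,3) | p1:(2,4)->(3,4) | p2:(3,0)->(4,0) | p3:(3,5)->(4,5) | p4:(1,0)->(2,0)
Step 2: p0:(3,3)->(4,3) | p1:(3,4)->(4,4) | p2:(4,0)->(4,1) | p3:(4,5)->(4,4) | p4:(2,0)->(3,0)
Step 3: p0:(4,3)->(4,2)->EXIT | p1:(4,4)->(4,3) | p2:(4,1)->(4,2)->EXIT | p3:(4,4)->(4,3) | p4:(3,0)->(4,0)
Step 4: p0:escaped | p1:(4,3)->(4,2)->EXIT | p2:escaped | p3:(4,3)->(4,2)->EXIT | p4:(4,0)->(4,1)
Step 5: p0:escaped | p1:escaped | p2:escaped | p3:escaped | p4:(4,1)->(4,2)->EXIT

ESCAPED ESCAPED ESCAPED ESCAPED ESCAPED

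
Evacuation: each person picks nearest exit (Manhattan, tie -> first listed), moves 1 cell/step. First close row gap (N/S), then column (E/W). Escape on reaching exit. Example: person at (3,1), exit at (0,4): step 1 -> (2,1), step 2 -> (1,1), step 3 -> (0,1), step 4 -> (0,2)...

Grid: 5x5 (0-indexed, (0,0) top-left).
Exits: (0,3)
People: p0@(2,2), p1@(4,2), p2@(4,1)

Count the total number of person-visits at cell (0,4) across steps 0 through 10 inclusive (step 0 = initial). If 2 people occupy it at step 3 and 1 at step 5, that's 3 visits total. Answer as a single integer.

Step 0: p0@(2,2) p1@(4,2) p2@(4,1) -> at (0,4): 0 [-], cum=0
Step 1: p0@(1,2) p1@(3,2) p2@(3,1) -> at (0,4): 0 [-], cum=0
Step 2: p0@(0,2) p1@(2,2) p2@(2,1) -> at (0,4): 0 [-], cum=0
Step 3: p0@ESC p1@(1,2) p2@(1,1) -> at (0,4): 0 [-], cum=0
Step 4: p0@ESC p1@(0,2) p2@(0,1) -> at (0,4): 0 [-], cum=0
Step 5: p0@ESC p1@ESC p2@(0,2) -> at (0,4): 0 [-], cum=0
Step 6: p0@ESC p1@ESC p2@ESC -> at (0,4): 0 [-], cum=0
Total visits = 0

Answer: 0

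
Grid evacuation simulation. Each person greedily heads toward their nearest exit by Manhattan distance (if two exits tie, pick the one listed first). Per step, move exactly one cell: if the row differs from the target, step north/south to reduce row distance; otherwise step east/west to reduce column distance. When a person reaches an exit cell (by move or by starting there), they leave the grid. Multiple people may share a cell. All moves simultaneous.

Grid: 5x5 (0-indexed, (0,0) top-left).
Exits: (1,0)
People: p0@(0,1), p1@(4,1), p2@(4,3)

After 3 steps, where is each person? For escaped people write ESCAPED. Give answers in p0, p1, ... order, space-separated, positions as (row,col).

Step 1: p0:(0,1)->(1,1) | p1:(4,1)->(3,1) | p2:(4,3)->(3,3)
Step 2: p0:(1,1)->(1,0)->EXIT | p1:(3,1)->(2,1) | p2:(3,3)->(2,3)
Step 3: p0:escaped | p1:(2,1)->(1,1) | p2:(2,3)->(1,3)

ESCAPED (1,1) (1,3)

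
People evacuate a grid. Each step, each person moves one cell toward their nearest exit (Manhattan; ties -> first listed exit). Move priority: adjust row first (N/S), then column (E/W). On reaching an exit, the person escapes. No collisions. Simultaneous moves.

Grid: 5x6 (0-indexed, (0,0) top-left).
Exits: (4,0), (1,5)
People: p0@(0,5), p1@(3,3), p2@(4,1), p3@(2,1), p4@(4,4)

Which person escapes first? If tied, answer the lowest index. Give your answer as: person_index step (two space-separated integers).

Step 1: p0:(0,5)->(1,5)->EXIT | p1:(3,3)->(4,3) | p2:(4,1)->(4,0)->EXIT | p3:(2,1)->(3,1) | p4:(4,4)->(4,3)
Step 2: p0:escaped | p1:(4,3)->(4,2) | p2:escaped | p3:(3,1)->(4,1) | p4:(4,3)->(4,2)
Step 3: p0:escaped | p1:(4,2)->(4,1) | p2:escaped | p3:(4,1)->(4,0)->EXIT | p4:(4,2)->(4,1)
Step 4: p0:escaped | p1:(4,1)->(4,0)->EXIT | p2:escaped | p3:escaped | p4:(4,1)->(4,0)->EXIT
Exit steps: [1, 4, 1, 3, 4]
First to escape: p0 at step 1

Answer: 0 1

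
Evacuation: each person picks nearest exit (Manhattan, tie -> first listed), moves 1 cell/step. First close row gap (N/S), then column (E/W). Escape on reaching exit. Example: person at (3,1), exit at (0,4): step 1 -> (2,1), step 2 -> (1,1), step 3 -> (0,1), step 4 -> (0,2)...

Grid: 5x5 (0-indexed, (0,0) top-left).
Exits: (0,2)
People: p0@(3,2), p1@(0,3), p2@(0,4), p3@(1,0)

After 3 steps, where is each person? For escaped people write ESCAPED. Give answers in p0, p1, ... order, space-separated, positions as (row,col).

Step 1: p0:(3,2)->(2,2) | p1:(0,3)->(0,2)->EXIT | p2:(0,4)->(0,3) | p3:(1,0)->(0,0)
Step 2: p0:(2,2)->(1,2) | p1:escaped | p2:(0,3)->(0,2)->EXIT | p3:(0,0)->(0,1)
Step 3: p0:(1,2)->(0,2)->EXIT | p1:escaped | p2:escaped | p3:(0,1)->(0,2)->EXIT

ESCAPED ESCAPED ESCAPED ESCAPED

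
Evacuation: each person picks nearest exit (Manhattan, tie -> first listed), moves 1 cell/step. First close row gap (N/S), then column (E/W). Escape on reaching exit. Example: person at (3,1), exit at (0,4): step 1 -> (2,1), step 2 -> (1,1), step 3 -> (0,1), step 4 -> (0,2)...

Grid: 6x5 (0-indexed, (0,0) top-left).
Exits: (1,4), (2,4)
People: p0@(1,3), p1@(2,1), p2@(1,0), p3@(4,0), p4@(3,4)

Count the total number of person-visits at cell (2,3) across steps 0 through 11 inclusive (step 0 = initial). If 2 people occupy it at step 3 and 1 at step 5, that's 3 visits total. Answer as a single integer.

Step 0: p0@(1,3) p1@(2,1) p2@(1,0) p3@(4,0) p4@(3,4) -> at (2,3): 0 [-], cum=0
Step 1: p0@ESC p1@(2,2) p2@(1,1) p3@(3,0) p4@ESC -> at (2,3): 0 [-], cum=0
Step 2: p0@ESC p1@(2,3) p2@(1,2) p3@(2,0) p4@ESC -> at (2,3): 1 [p1], cum=1
Step 3: p0@ESC p1@ESC p2@(1,3) p3@(2,1) p4@ESC -> at (2,3): 0 [-], cum=1
Step 4: p0@ESC p1@ESC p2@ESC p3@(2,2) p4@ESC -> at (2,3): 0 [-], cum=1
Step 5: p0@ESC p1@ESC p2@ESC p3@(2,3) p4@ESC -> at (2,3): 1 [p3], cum=2
Step 6: p0@ESC p1@ESC p2@ESC p3@ESC p4@ESC -> at (2,3): 0 [-], cum=2
Total visits = 2

Answer: 2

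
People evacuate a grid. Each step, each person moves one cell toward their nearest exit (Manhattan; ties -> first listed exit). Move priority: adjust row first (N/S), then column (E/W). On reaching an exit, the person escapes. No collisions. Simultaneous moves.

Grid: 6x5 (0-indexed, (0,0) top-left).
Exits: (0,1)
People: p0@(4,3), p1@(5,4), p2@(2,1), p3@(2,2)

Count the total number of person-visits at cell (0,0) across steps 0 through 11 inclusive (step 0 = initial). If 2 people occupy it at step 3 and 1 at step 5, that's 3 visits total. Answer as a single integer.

Step 0: p0@(4,3) p1@(5,4) p2@(2,1) p3@(2,2) -> at (0,0): 0 [-], cum=0
Step 1: p0@(3,3) p1@(4,4) p2@(1,1) p3@(1,2) -> at (0,0): 0 [-], cum=0
Step 2: p0@(2,3) p1@(3,4) p2@ESC p3@(0,2) -> at (0,0): 0 [-], cum=0
Step 3: p0@(1,3) p1@(2,4) p2@ESC p3@ESC -> at (0,0): 0 [-], cum=0
Step 4: p0@(0,3) p1@(1,4) p2@ESC p3@ESC -> at (0,0): 0 [-], cum=0
Step 5: p0@(0,2) p1@(0,4) p2@ESC p3@ESC -> at (0,0): 0 [-], cum=0
Step 6: p0@ESC p1@(0,3) p2@ESC p3@ESC -> at (0,0): 0 [-], cum=0
Step 7: p0@ESC p1@(0,2) p2@ESC p3@ESC -> at (0,0): 0 [-], cum=0
Step 8: p0@ESC p1@ESC p2@ESC p3@ESC -> at (0,0): 0 [-], cum=0
Total visits = 0

Answer: 0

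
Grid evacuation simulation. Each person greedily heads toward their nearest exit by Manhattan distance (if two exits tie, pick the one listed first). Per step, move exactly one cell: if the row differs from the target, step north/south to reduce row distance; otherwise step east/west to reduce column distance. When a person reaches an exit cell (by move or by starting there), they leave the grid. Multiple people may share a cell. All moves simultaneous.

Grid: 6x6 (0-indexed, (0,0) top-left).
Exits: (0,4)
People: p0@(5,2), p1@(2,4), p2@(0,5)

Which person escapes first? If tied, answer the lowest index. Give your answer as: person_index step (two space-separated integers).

Answer: 2 1

Derivation:
Step 1: p0:(5,2)->(4,2) | p1:(2,4)->(1,4) | p2:(0,5)->(0,4)->EXIT
Step 2: p0:(4,2)->(3,2) | p1:(1,4)->(0,4)->EXIT | p2:escaped
Step 3: p0:(3,2)->(2,2) | p1:escaped | p2:escaped
Step 4: p0:(2,2)->(1,2) | p1:escaped | p2:escaped
Step 5: p0:(1,2)->(0,2) | p1:escaped | p2:escaped
Step 6: p0:(0,2)->(0,3) | p1:escaped | p2:escaped
Step 7: p0:(0,3)->(0,4)->EXIT | p1:escaped | p2:escaped
Exit steps: [7, 2, 1]
First to escape: p2 at step 1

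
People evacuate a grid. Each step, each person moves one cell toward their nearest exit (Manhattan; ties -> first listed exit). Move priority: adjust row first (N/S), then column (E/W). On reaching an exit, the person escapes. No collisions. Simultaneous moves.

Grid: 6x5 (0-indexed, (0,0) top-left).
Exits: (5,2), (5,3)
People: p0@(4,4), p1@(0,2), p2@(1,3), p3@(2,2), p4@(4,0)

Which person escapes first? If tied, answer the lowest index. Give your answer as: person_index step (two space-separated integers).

Step 1: p0:(4,4)->(5,4) | p1:(0,2)->(1,2) | p2:(1,3)->(2,3) | p3:(2,2)->(3,2) | p4:(4,0)->(5,0)
Step 2: p0:(5,4)->(5,3)->EXIT | p1:(1,2)->(2,2) | p2:(2,3)->(3,3) | p3:(3,2)->(4,2) | p4:(5,0)->(5,1)
Step 3: p0:escaped | p1:(2,2)->(3,2) | p2:(3,3)->(4,3) | p3:(4,2)->(5,2)->EXIT | p4:(5,1)->(5,2)->EXIT
Step 4: p0:escaped | p1:(3,2)->(4,2) | p2:(4,3)->(5,3)->EXIT | p3:escaped | p4:escaped
Step 5: p0:escaped | p1:(4,2)->(5,2)->EXIT | p2:escaped | p3:escaped | p4:escaped
Exit steps: [2, 5, 4, 3, 3]
First to escape: p0 at step 2

Answer: 0 2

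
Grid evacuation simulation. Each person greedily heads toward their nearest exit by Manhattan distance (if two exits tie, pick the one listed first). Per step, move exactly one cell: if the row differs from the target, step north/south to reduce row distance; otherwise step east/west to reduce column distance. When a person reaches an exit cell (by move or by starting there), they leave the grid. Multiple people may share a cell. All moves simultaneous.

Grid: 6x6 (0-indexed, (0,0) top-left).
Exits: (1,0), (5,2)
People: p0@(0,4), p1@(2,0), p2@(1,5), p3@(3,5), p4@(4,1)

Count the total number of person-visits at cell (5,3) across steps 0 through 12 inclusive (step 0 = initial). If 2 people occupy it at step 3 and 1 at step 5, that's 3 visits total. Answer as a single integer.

Answer: 1

Derivation:
Step 0: p0@(0,4) p1@(2,0) p2@(1,5) p3@(3,5) p4@(4,1) -> at (5,3): 0 [-], cum=0
Step 1: p0@(1,4) p1@ESC p2@(1,4) p3@(4,5) p4@(5,1) -> at (5,3): 0 [-], cum=0
Step 2: p0@(1,3) p1@ESC p2@(1,3) p3@(5,5) p4@ESC -> at (5,3): 0 [-], cum=0
Step 3: p0@(1,2) p1@ESC p2@(1,2) p3@(5,4) p4@ESC -> at (5,3): 0 [-], cum=0
Step 4: p0@(1,1) p1@ESC p2@(1,1) p3@(5,3) p4@ESC -> at (5,3): 1 [p3], cum=1
Step 5: p0@ESC p1@ESC p2@ESC p3@ESC p4@ESC -> at (5,3): 0 [-], cum=1
Total visits = 1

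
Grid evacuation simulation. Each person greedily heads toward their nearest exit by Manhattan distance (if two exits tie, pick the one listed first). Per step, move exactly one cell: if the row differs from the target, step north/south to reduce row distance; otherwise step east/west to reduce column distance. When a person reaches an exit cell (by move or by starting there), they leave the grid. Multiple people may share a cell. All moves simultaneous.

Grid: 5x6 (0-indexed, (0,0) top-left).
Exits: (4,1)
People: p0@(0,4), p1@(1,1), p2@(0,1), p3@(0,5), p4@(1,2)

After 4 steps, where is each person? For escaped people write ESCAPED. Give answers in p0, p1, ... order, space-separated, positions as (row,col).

Step 1: p0:(0,4)->(1,4) | p1:(1,1)->(2,1) | p2:(0,1)->(1,1) | p3:(0,5)->(1,5) | p4:(1,2)->(2,2)
Step 2: p0:(1,4)->(2,4) | p1:(2,1)->(3,1) | p2:(1,1)->(2,1) | p3:(1,5)->(2,5) | p4:(2,2)->(3,2)
Step 3: p0:(2,4)->(3,4) | p1:(3,1)->(4,1)->EXIT | p2:(2,1)->(3,1) | p3:(2,5)->(3,5) | p4:(3,2)->(4,2)
Step 4: p0:(3,4)->(4,4) | p1:escaped | p2:(3,1)->(4,1)->EXIT | p3:(3,5)->(4,5) | p4:(4,2)->(4,1)->EXIT

(4,4) ESCAPED ESCAPED (4,5) ESCAPED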